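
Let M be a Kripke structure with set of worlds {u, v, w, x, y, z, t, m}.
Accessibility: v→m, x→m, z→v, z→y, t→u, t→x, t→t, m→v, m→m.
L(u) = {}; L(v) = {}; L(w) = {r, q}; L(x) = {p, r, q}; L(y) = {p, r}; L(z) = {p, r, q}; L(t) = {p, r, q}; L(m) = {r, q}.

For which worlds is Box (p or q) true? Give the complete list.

u, v, w, x, y

Recall that Box ψ holds at a world iff ψ holds at every accessible world, and Dia ψ holds iff ψ holds at some accessible world.
Let φ = Box (p or q). Evaluate φ at each world:
  u (successors ∅): φ is true.
  v (successors {m}): φ is true.
  w (successors ∅): φ is true.
  x (successors {m}): φ is true.
  y (successors ∅): φ is true.
  z (successors {v, y}): φ is false.
  t (successors {u, x, t}): φ is false.
  m (successors {v, m}): φ is false.
For instance, at m:
  At m: Box (p or q) requires p or q at every successor {v, m}.
    p or q fails at v, so Box (p or q) is false at m.
Satisfying worlds: {u, v, w, x, y}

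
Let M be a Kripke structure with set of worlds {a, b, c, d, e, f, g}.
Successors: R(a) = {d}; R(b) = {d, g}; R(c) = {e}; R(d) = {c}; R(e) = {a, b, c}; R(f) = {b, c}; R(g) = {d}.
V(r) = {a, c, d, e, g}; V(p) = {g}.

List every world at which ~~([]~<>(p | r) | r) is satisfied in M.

a, c, d, e, g

Let φ = ~~([]~<>(p | r) | r). Evaluate φ at each world:
  a (successors {d}): φ is true.
  b (successors {d, g}): φ is false.
  c (successors {e}): φ is true.
  d (successors {c}): φ is true.
  e (successors {a, b, c}): φ is true.
  f (successors {b, c}): φ is false.
  g (successors {d}): φ is true.
For instance, at e:
  At e: ~([]~<>(p | r) | r) is false, so ~~([]~<>(p | r) | r) is true.
    At e: []~<>(p | r) | r is true, so ~([]~<>(p | r) | r) is false.
      At e: []~<>(p | r) is false, r is true, so []~<>(p | r) | r is true.
Satisfying worlds: {a, c, d, e, g}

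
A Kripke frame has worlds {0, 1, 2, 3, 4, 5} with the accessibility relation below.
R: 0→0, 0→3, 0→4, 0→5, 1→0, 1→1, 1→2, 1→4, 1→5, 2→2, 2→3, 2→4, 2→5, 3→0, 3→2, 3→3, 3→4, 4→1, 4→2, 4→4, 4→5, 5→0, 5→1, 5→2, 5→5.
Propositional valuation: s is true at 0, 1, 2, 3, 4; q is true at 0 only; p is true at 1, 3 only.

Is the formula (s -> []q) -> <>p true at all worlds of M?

Yes

Let φ = (s -> []q) -> <>p. Evaluate φ at each world:
  0 (successors {0, 3, 4, 5}): φ is true.
  1 (successors {0, 1, 2, 4, 5}): φ is true.
  2 (successors {2, 3, 4, 5}): φ is true.
  3 (successors {0, 2, 3, 4}): φ is true.
  4 (successors {1, 2, 4, 5}): φ is true.
  5 (successors {0, 1, 2, 5}): φ is true.
For instance, at 2:
  At 2: s -> []q is false, <>p is true, so (s -> []q) -> <>p is true.
    At 2: s is true, []q is false, so s -> []q is false.
      At 2: []q requires q at every successor {2, 3, 4, 5}.
        q fails at 2, so []q is false at 2.
    At 2: <>p requires p at some successor in {2, 3, 4, 5}.
      p holds at 3, so <>p is true at 2.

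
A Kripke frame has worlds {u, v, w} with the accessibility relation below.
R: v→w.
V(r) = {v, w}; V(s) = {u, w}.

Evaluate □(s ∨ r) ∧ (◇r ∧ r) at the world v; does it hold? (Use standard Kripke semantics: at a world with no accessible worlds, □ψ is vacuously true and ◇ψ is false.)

At v: □(s ∨ r) is true, ◇r ∧ r is true, so □(s ∨ r) ∧ (◇r ∧ r) is true.
  At v: □(s ∨ r) requires s ∨ r at every successor {w}.
    At w: s ∨ r is true.
  So □(s ∨ r) is true at v.
  At v: ◇r is true, r is true, so ◇r ∧ r is true.
    At v: ◇r requires r at some successor in {w}.
      r holds at w, so ◇r is true at v.

Yes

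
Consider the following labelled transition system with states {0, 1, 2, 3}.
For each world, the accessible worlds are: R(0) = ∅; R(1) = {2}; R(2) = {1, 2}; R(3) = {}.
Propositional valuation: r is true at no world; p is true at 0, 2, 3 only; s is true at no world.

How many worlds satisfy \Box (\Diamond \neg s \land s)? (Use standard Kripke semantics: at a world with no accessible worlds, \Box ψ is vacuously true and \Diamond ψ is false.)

2

Recall that \Box ψ holds at a world iff ψ holds at every accessible world, and \Diamond ψ holds iff ψ holds at some accessible world.
Let φ = \Box (\Diamond \neg s \land s). Evaluate φ at each world:
  0 (successors ∅): φ is true.
  1 (successors {2}): φ is false.
  2 (successors {1, 2}): φ is false.
  3 (successors ∅): φ is true.
For instance, at 1:
  At 1: \Box (\Diamond \neg s \land s) requires \Diamond \neg s \land s at every successor {2}.
    \Diamond \neg s \land s fails at 2, so \Box (\Diamond \neg s \land s) is false at 1.
      At 2: \Diamond \neg s is true, s is false, so \Diamond \neg s \land s is false.
Satisfying worlds: {0, 3}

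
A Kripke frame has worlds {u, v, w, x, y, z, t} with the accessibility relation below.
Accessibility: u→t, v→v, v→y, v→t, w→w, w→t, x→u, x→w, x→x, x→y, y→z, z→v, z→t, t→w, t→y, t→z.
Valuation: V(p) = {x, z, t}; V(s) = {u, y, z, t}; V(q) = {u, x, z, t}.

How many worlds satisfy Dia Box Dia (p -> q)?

Let φ = Dia Box Dia (p -> q). Evaluate φ at each world:
  u (successors {t}): φ is true.
  v (successors {v, y, t}): φ is true.
  w (successors {w, t}): φ is true.
  x (successors {u, w, x, y}): φ is true.
  y (successors {z}): φ is true.
  z (successors {v, t}): φ is true.
  t (successors {w, y, z}): φ is true.
For instance, at u:
  At u: Dia Box Dia (p -> q) requires Box Dia (p -> q) at some successor in {t}.
    Box Dia (p -> q) holds at t, so Dia Box Dia (p -> q) is true at u.
      At t: Box Dia (p -> q) requires Dia (p -> q) at every successor {w, y, z}.
        At w: Dia (p -> q) is true.
        At y: Dia (p -> q) is true.
        At z: Dia (p -> q) is true.
      So Box Dia (p -> q) is true at t.
Satisfying worlds: {u, v, w, x, y, z, t}

7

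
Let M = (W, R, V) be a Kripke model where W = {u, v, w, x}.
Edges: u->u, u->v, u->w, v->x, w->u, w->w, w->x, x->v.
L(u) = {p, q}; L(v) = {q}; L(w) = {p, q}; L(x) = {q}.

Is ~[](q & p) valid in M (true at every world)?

Yes

Recall that []ψ holds at a world iff ψ holds at every accessible world, and <>ψ holds iff ψ holds at some accessible world.
Let φ = ~[](q & p). Evaluate φ at each world:
  u (successors {u, v, w}): φ is true.
  v (successors {x}): φ is true.
  w (successors {u, w, x}): φ is true.
  x (successors {v}): φ is true.
For instance, at x:
  At x: [](q & p) is false, so ~[](q & p) is true.
    At x: [](q & p) requires q & p at every successor {v}.
      q & p fails at v, so [](q & p) is false at x.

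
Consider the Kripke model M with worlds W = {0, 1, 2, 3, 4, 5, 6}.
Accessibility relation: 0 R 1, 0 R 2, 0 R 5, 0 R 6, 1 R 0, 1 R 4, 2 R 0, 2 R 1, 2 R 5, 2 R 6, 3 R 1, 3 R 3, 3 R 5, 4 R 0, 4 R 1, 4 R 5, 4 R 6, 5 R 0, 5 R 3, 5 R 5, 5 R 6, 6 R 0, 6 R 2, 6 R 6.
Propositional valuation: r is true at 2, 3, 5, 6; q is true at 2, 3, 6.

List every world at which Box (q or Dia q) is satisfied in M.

Recall that Box ψ holds at a world iff ψ holds at every accessible world, and Dia ψ holds iff ψ holds at some accessible world.
Let φ = Box (q or Dia q). Evaluate φ at each world:
  0 (successors {1, 2, 5, 6}): φ is false.
  1 (successors {0, 4}): φ is true.
  2 (successors {0, 1, 5, 6}): φ is false.
  3 (successors {1, 3, 5}): φ is false.
  4 (successors {0, 1, 5, 6}): φ is false.
  5 (successors {0, 3, 5, 6}): φ is true.
  6 (successors {0, 2, 6}): φ is true.
For instance, at 0:
  At 0: Box (q or Dia q) requires q or Dia q at every successor {1, 2, 5, 6}.
    q or Dia q fails at 1, so Box (q or Dia q) is false at 0.
      At 1: q is false, Dia q is false, so q or Dia q is false.
Satisfying worlds: {1, 5, 6}

1, 5, 6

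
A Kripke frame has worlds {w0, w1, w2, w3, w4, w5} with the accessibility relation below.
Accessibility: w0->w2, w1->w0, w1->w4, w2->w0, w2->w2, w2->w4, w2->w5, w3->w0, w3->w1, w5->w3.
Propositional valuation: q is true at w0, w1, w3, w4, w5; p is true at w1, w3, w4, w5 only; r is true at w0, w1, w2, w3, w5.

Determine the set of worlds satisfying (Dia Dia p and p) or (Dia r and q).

w0, w1, w3, w5

Let φ = (Dia Dia p and p) or (Dia r and q). Evaluate φ at each world:
  w0 (successors {w2}): φ is true.
  w1 (successors {w0, w4}): φ is true.
  w2 (successors {w0, w2, w4, w5}): φ is false.
  w3 (successors {w0, w1}): φ is true.
  w4 (successors ∅): φ is false.
  w5 (successors {w3}): φ is true.
For instance, at w5:
  At w5: Dia Dia p and p is true, Dia r and q is true, so (Dia Dia p and p) or (Dia r and q) is true.
    At w5: Dia Dia p is true, p is true, so Dia Dia p and p is true.
      At w5: Dia Dia p requires Dia p at some successor in {w3}.
        Dia p holds at w3, so Dia Dia p is true at w5.
    At w5: Dia r is true, q is true, so Dia r and q is true.
      At w5: Dia r requires r at some successor in {w3}.
        r holds at w3, so Dia r is true at w5.
Satisfying worlds: {w0, w1, w3, w5}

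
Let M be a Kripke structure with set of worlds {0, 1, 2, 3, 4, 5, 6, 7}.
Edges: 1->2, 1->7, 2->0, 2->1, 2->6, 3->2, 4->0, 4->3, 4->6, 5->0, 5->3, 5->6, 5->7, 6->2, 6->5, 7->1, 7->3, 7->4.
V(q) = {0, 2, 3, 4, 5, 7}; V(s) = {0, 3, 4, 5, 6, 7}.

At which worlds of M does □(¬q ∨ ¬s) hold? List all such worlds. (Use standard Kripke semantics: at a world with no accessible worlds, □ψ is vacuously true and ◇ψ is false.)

Let φ = □(¬q ∨ ¬s). Evaluate φ at each world:
  0 (successors ∅): φ is true.
  1 (successors {2, 7}): φ is false.
  2 (successors {0, 1, 6}): φ is false.
  3 (successors {2}): φ is true.
  4 (successors {0, 3, 6}): φ is false.
  5 (successors {0, 3, 6, 7}): φ is false.
  6 (successors {2, 5}): φ is false.
  7 (successors {1, 3, 4}): φ is false.
For instance, at 1:
  At 1: □(¬q ∨ ¬s) requires ¬q ∨ ¬s at every successor {2, 7}.
    ¬q ∨ ¬s fails at 7, so □(¬q ∨ ¬s) is false at 1.
Satisfying worlds: {0, 3}

0, 3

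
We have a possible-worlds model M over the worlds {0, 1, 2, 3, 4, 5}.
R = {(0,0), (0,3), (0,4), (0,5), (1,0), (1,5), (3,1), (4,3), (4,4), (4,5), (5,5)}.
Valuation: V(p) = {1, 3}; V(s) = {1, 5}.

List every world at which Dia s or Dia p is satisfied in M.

0, 1, 3, 4, 5

Let φ = Dia s or Dia p. Evaluate φ at each world:
  0 (successors {0, 3, 4, 5}): φ is true.
  1 (successors {0, 5}): φ is true.
  2 (successors ∅): φ is false.
  3 (successors {1}): φ is true.
  4 (successors {3, 4, 5}): φ is true.
  5 (successors {5}): φ is true.
For instance, at 3:
  At 3: Dia s is true, Dia p is true, so Dia s or Dia p is true.
    At 3: Dia s requires s at some successor in {1}.
      s holds at 1, so Dia s is true at 3.
    At 3: Dia p requires p at some successor in {1}.
      p holds at 1, so Dia p is true at 3.
Satisfying worlds: {0, 1, 3, 4, 5}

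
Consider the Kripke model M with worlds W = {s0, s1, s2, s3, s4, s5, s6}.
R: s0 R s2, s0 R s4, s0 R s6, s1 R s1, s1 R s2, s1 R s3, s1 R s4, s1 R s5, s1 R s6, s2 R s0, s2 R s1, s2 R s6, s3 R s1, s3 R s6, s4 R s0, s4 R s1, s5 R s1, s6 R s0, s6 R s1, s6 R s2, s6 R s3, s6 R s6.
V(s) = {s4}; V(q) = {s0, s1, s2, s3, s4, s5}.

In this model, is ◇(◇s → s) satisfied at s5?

No

Recall that ◇ψ holds at a world iff ψ holds at some accessible world.
At s5: ◇(◇s → s) requires ◇s → s at some successor in {s1}.
  At s1: ◇s → s is false.
So ◇(◇s → s) is false at s5.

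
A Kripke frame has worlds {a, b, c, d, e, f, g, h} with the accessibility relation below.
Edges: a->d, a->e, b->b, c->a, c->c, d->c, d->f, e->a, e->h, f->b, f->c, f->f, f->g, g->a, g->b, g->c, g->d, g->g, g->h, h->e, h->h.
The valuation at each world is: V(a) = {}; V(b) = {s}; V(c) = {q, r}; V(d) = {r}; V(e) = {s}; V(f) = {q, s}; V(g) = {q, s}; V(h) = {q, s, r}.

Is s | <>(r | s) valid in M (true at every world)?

Yes

Recall that <>ψ holds at a world iff ψ holds at some accessible world.
Let φ = s | <>(r | s). Evaluate φ at each world:
  a (successors {d, e}): φ is true.
  b (successors {b}): φ is true.
  c (successors {a, c}): φ is true.
  d (successors {c, f}): φ is true.
  e (successors {a, h}): φ is true.
  f (successors {b, c, f, g}): φ is true.
  g (successors {a, b, c, d, g, h}): φ is true.
  h (successors {e, h}): φ is true.
For instance, at b:
  At b: s is true, <>(r | s) is true, so s | <>(r | s) is true.
    At b: <>(r | s) requires r | s at some successor in {b}.
      r | s holds at b, so <>(r | s) is true at b.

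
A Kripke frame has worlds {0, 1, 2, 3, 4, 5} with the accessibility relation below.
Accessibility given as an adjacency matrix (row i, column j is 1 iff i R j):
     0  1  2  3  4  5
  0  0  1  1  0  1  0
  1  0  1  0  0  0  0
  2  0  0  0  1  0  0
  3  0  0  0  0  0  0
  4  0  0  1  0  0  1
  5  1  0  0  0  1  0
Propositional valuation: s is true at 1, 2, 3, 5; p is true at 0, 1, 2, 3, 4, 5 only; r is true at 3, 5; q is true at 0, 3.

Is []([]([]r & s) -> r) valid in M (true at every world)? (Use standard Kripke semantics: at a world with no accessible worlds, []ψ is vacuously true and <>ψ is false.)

No

Recall that []ψ holds at a world iff ψ holds at every accessible world, and <>ψ holds iff ψ holds at some accessible world.
Let φ = []([]([]r & s) -> r). Evaluate φ at each world:
  0 (successors {1, 2, 4}): φ is false.
  1 (successors {1}): φ is true.
  2 (successors {3}): φ is true.
  3 (successors ∅): φ is true.
  4 (successors {2, 5}): φ is false.
  5 (successors {0, 4}): φ is true.
Detail at 0 (counterexample):
  At 0: []([]([]r & s) -> r) requires []([]r & s) -> r at every successor {1, 2, 4}.
    []([]r & s) -> r fails at 2, so []([]([]r & s) -> r) is false at 0.
      At 2: []([]r & s) is true, r is false, so []([]r & s) -> r is false.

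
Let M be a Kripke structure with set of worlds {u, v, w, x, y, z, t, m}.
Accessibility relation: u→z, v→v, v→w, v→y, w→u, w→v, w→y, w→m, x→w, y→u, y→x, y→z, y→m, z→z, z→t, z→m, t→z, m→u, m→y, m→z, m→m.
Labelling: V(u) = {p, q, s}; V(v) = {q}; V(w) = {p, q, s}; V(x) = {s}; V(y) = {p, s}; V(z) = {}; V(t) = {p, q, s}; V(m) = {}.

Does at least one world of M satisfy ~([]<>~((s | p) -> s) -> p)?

No

Recall that []ψ holds at a world iff ψ holds at every accessible world, and <>ψ holds iff ψ holds at some accessible world.
Let φ = ~([]<>~((s | p) -> s) -> p). Evaluate φ at each world:
  u (successors {z}): φ is false.
  v (successors {v, w, y}): φ is false.
  w (successors {u, v, y, m}): φ is false.
  x (successors {w}): φ is false.
  y (successors {u, x, z, m}): φ is false.
  z (successors {z, t, m}): φ is false.
  t (successors {z}): φ is false.
  m (successors {u, y, z, m}): φ is false.
For instance, at z:
  At z: []<>~((s | p) -> s) -> p is true, so ~([]<>~((s | p) -> s) -> p) is false.
    At z: []<>~((s | p) -> s) is false, p is false, so []<>~((s | p) -> s) -> p is true.
      At z: []<>~((s | p) -> s) requires <>~((s | p) -> s) at every successor {z, t, m}.
        <>~((s | p) -> s) fails at z, so []<>~((s | p) -> s) is false at z.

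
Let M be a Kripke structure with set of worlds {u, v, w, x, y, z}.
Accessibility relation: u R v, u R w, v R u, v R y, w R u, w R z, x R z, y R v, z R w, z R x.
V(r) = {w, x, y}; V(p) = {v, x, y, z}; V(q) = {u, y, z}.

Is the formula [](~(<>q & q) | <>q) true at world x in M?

At x: [](~(<>q & q) | <>q) requires ~(<>q & q) | <>q at every successor {z}.
    At z: ~(<>q & q) is true, <>q is false, so ~(<>q & q) | <>q is true.
      At z: <>q & q is false, so ~(<>q & q) is true.
      At z: <>q requires q at some successor in {w, x}.
        At w: q is false.
        At x: q is false.
      So <>q is false at z.
So [](~(<>q & q) | <>q) is true at x.

Yes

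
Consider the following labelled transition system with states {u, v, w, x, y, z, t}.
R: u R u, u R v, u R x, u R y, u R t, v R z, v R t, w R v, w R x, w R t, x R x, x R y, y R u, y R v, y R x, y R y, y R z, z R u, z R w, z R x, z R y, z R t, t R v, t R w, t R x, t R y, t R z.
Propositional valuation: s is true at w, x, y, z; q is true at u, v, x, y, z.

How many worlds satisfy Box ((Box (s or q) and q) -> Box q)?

Let φ = Box ((Box (s or q) and q) -> Box q). Evaluate φ at each world:
  u (successors {u, v, x, y, t}): φ is true.
  v (successors {z, t}): φ is true.
  w (successors {v, x, t}): φ is true.
  x (successors {x, y}): φ is true.
  y (successors {u, v, x, y, z}): φ is true.
  z (successors {u, w, x, y, t}): φ is true.
  t (successors {v, w, x, y, z}): φ is true.
For instance, at y:
  At y: Box ((Box (s or q) and q) -> Box q) requires (Box (s or q) and q) -> Box q at every successor {u, v, x, y, z}.
    At u: (Box (s or q) and q) -> Box q is true.
    At v: (Box (s or q) and q) -> Box q is true.
    At x: (Box (s or q) and q) -> Box q is true.
    At y: (Box (s or q) and q) -> Box q is true.
    At z: (Box (s or q) and q) -> Box q is true.
  So Box ((Box (s or q) and q) -> Box q) is true at y.
Satisfying worlds: {u, v, w, x, y, z, t}

7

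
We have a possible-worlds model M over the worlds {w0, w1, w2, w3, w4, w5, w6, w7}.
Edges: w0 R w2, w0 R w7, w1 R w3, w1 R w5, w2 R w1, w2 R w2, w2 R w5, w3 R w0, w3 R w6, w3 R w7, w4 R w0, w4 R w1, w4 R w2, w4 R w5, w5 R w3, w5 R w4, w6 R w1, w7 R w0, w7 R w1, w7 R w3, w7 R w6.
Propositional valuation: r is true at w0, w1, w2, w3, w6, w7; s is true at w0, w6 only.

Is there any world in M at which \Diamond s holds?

Recall that \Diamond ψ holds at a world iff ψ holds at some accessible world.
Let φ = \Diamond s. Evaluate φ at each world:
  w0 (successors {w2, w7}): φ is false.
  w1 (successors {w3, w5}): φ is false.
  w2 (successors {w1, w2, w5}): φ is false.
  w3 (successors {w0, w6, w7}): φ is true.
  w4 (successors {w0, w1, w2, w5}): φ is true.
  w5 (successors {w3, w4}): φ is false.
  w6 (successors {w1}): φ is false.
  w7 (successors {w0, w1, w3, w6}): φ is true.
Detail at w3 (witness):
  At w3: \Diamond s requires s at some successor in {w0, w6, w7}.
    s holds at w0, so \Diamond s is true at w3.

Yes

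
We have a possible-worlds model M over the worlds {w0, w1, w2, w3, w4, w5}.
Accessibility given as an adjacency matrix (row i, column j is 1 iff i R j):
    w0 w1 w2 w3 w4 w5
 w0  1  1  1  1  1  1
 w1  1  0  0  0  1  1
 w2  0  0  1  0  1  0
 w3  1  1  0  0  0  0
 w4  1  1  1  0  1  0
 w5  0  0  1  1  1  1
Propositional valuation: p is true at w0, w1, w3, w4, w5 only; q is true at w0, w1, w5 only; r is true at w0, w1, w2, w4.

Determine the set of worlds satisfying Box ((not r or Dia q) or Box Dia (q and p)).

w1, w3

Recall that Box ψ holds at a world iff ψ holds at every accessible world, and Dia ψ holds iff ψ holds at some accessible world.
Let φ = Box ((not r or Dia q) or Box Dia (q and p)). Evaluate φ at each world:
  w0 (successors {w0, w1, w2, w3, w4, w5}): φ is false.
  w1 (successors {w0, w4, w5}): φ is true.
  w2 (successors {w2, w4}): φ is false.
  w3 (successors {w0, w1}): φ is true.
  w4 (successors {w0, w1, w2, w4}): φ is false.
  w5 (successors {w2, w3, w4, w5}): φ is false.
For instance, at w3:
  At w3: Box ((not r or Dia q) or Box Dia (q and p)) requires (not r or Dia q) or Box Dia (q and p) at every successor {w0, w1}.
      At w0: not r or Dia q is true, Box Dia (q and p) is false, so (not r or Dia q) or Box Dia (q and p) is true.
      At w1: not r or Dia q is true, Box Dia (q and p) is true, so (not r or Dia q) or Box Dia (q and p) is true.
  So Box ((not r or Dia q) or Box Dia (q and p)) is true at w3.
Satisfying worlds: {w1, w3}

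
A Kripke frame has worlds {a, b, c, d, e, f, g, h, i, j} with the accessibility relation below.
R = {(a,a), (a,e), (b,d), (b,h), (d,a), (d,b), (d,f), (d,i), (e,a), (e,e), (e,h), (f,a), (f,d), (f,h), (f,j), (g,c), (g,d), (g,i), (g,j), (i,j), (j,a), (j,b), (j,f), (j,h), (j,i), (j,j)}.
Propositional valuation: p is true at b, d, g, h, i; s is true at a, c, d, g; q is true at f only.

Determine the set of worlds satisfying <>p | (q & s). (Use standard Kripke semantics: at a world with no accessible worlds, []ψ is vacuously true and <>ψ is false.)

b, d, e, f, g, j

Let φ = <>p | (q & s). Evaluate φ at each world:
  a (successors {a, e}): φ is false.
  b (successors {d, h}): φ is true.
  c (successors ∅): φ is false.
  d (successors {a, b, f, i}): φ is true.
  e (successors {a, e, h}): φ is true.
  f (successors {a, d, h, j}): φ is true.
  g (successors {c, d, i, j}): φ is true.
  h (successors ∅): φ is false.
  i (successors {j}): φ is false.
  j (successors {a, b, f, h, i, j}): φ is true.
For instance, at b:
  At b: <>p is true, q & s is false, so <>p | (q & s) is true.
    At b: <>p requires p at some successor in {d, h}.
      p holds at d, so <>p is true at b.
Satisfying worlds: {b, d, e, f, g, j}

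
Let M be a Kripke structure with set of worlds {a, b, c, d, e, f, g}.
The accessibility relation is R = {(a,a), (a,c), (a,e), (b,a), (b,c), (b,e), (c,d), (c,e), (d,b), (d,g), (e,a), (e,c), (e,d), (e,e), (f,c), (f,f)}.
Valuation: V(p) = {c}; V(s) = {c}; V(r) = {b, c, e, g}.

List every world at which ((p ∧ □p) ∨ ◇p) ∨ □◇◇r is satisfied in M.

a, b, c, e, f, g

Recall that □ψ holds at a world iff ψ holds at every accessible world, and ◇ψ holds iff ψ holds at some accessible world.
Let φ = ((p ∧ □p) ∨ ◇p) ∨ □◇◇r. Evaluate φ at each world:
  a (successors {a, c, e}): φ is true.
  b (successors {a, c, e}): φ is true.
  c (successors {d, e}): φ is true.
  d (successors {b, g}): φ is false.
  e (successors {a, c, d, e}): φ is true.
  f (successors {c, f}): φ is true.
  g (successors ∅): φ is true.
For instance, at c:
  At c: (p ∧ □p) ∨ ◇p is false, □◇◇r is true, so ((p ∧ □p) ∨ ◇p) ∨ □◇◇r is true.
    At c: p ∧ □p is false, ◇p is false, so (p ∧ □p) ∨ ◇p is false.
      At c: p is true, □p is false, so p ∧ □p is false.
      At c: ◇p requires p at some successor in {d, e}.
        At d: p is false.
        At e: p is false.
      So ◇p is false at c.
    At c: □◇◇r requires ◇◇r at every successor {d, e}.
      At d: ◇◇r is true.
      At e: ◇◇r is true.
    So □◇◇r is true at c.
Satisfying worlds: {a, b, c, e, f, g}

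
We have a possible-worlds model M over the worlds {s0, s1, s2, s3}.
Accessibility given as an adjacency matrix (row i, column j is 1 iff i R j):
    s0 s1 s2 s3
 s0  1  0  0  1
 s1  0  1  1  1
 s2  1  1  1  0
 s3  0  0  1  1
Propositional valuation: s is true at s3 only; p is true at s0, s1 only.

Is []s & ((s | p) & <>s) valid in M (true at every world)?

No

Let φ = []s & ((s | p) & <>s). Evaluate φ at each world:
  s0 (successors {s0, s3}): φ is false.
  s1 (successors {s1, s2, s3}): φ is false.
  s2 (successors {s0, s1, s2}): φ is false.
  s3 (successors {s2, s3}): φ is false.
Detail at s0 (counterexample):
  At s0: []s is false, (s | p) & <>s is true, so []s & ((s | p) & <>s) is false.
    At s0: []s requires s at every successor {s0, s3}.
      s fails at s0, so []s is false at s0.
    At s0: s | p is true, <>s is true, so (s | p) & <>s is true.
      At s0: <>s requires s at some successor in {s0, s3}.
        s holds at s3, so <>s is true at s0.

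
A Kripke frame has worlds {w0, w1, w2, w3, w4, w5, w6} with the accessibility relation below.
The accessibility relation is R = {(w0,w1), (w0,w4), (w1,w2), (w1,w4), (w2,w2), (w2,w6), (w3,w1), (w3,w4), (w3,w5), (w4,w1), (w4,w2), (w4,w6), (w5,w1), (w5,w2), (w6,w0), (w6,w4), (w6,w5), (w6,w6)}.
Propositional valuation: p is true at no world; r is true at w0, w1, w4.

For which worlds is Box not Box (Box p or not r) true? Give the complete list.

w0, w3, w6

Recall that Box ψ holds at a world iff ψ holds at every accessible world, and Dia ψ holds iff ψ holds at some accessible world.
Let φ = Box not Box (Box p or not r). Evaluate φ at each world:
  w0 (successors {w1, w4}): φ is true.
  w1 (successors {w2, w4}): φ is false.
  w2 (successors {w2, w6}): φ is false.
  w3 (successors {w1, w4, w5}): φ is true.
  w4 (successors {w1, w2, w6}): φ is false.
  w5 (successors {w1, w2}): φ is false.
  w6 (successors {w0, w4, w5, w6}): φ is true.
For instance, at w0:
  At w0: Box not Box (Box p or not r) requires not Box (Box p or not r) at every successor {w1, w4}.
      At w1: Box (Box p or not r) is false, so not Box (Box p or not r) is true.
      At w4: Box (Box p or not r) is false, so not Box (Box p or not r) is true.
  So Box not Box (Box p or not r) is true at w0.
Satisfying worlds: {w0, w3, w6}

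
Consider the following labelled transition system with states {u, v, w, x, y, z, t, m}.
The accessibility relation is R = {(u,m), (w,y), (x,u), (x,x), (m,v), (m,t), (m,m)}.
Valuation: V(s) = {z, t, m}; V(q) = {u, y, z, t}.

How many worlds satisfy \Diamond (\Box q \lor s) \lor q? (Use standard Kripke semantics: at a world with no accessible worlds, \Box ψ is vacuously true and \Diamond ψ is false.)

Recall that \Box ψ holds at a world iff ψ holds at every accessible world, and \Diamond ψ holds iff ψ holds at some accessible world.
Let φ = \Diamond (\Box q \lor s) \lor q. Evaluate φ at each world:
  u (successors {m}): φ is true.
  v (successors ∅): φ is false.
  w (successors {y}): φ is true.
  x (successors {u, x}): φ is false.
  y (successors ∅): φ is true.
  z (successors ∅): φ is true.
  t (successors ∅): φ is true.
  m (successors {v, t, m}): φ is true.
For instance, at x:
  At x: \Diamond (\Box q \lor s) is false, q is false, so \Diamond (\Box q \lor s) \lor q is false.
    At x: \Diamond (\Box q \lor s) requires \Box q \lor s at some successor in {u, x}.
      At u: \Box q \lor s is false.
      At x: \Box q \lor s is false.
    So \Diamond (\Box q \lor s) is false at x.
Satisfying worlds: {u, w, y, z, t, m}

6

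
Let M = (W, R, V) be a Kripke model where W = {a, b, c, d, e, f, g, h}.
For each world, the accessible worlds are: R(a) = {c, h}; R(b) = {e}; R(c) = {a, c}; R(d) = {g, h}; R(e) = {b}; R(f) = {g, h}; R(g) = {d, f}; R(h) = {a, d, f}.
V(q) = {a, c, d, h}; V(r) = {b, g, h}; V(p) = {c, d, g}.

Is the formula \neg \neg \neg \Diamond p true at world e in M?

Recall that \Diamond ψ holds at a world iff ψ holds at some accessible world.
At e: \neg \neg \Diamond p is false, so \neg \neg \neg \Diamond p is true.
  At e: \neg \Diamond p is true, so \neg \neg \Diamond p is false.
    At e: \Diamond p is false, so \neg \Diamond p is true.
      At e: \Diamond p requires p at some successor in {b}.
        At b: p is false.
      So \Diamond p is false at e.

Yes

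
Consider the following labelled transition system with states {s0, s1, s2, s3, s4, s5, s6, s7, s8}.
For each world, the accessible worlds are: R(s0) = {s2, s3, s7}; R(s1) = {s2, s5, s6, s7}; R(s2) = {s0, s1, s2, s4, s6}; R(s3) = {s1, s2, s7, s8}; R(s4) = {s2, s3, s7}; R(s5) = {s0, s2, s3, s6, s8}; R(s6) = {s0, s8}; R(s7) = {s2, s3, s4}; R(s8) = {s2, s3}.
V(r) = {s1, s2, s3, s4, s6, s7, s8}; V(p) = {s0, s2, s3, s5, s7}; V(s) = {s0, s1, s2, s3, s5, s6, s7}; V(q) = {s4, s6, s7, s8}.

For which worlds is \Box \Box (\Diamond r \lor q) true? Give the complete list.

s0, s1, s2, s3, s4, s5, s6, s7, s8

Let φ = \Box \Box (\Diamond r \lor q). Evaluate φ at each world:
  s0 (successors {s2, s3, s7}): φ is true.
  s1 (successors {s2, s5, s6, s7}): φ is true.
  s2 (successors {s0, s1, s2, s4, s6}): φ is true.
  s3 (successors {s1, s2, s7, s8}): φ is true.
  s4 (successors {s2, s3, s7}): φ is true.
  s5 (successors {s0, s2, s3, s6, s8}): φ is true.
  s6 (successors {s0, s8}): φ is true.
  s7 (successors {s2, s3, s4}): φ is true.
  s8 (successors {s2, s3}): φ is true.
For instance, at s6:
  At s6: \Box \Box (\Diamond r \lor q) requires \Box (\Diamond r \lor q) at every successor {s0, s8}.
      At s0: \Box (\Diamond r \lor q) requires \Diamond r \lor q at every successor {s2, s3, s7}.
        At s2: \Diamond r \lor q is true.
        At s3: \Diamond r \lor q is true.
        At s7: \Diamond r \lor q is true.
      So \Box (\Diamond r \lor q) is true at s0.
      At s8: \Box (\Diamond r \lor q) requires \Diamond r \lor q at every successor {s2, s3}.
        At s2: \Diamond r \lor q is true.
        At s3: \Diamond r \lor q is true.
      So \Box (\Diamond r \lor q) is true at s8.
  So \Box \Box (\Diamond r \lor q) is true at s6.
Satisfying worlds: {s0, s1, s2, s3, s4, s5, s6, s7, s8}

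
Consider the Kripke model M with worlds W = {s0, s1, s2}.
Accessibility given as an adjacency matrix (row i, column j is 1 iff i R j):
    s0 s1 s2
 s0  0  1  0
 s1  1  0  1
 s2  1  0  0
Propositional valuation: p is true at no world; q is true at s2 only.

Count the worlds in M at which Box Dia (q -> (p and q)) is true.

Recall that Box ψ holds at a world iff ψ holds at every accessible world, and Dia ψ holds iff ψ holds at some accessible world.
Let φ = Box Dia (q -> (p and q)). Evaluate φ at each world:
  s0 (successors {s1}): φ is true.
  s1 (successors {s0, s2}): φ is true.
  s2 (successors {s0}): φ is true.
For instance, at s1:
  At s1: Box Dia (q -> (p and q)) requires Dia (q -> (p and q)) at every successor {s0, s2}.
      At s0: Dia (q -> (p and q)) requires q -> (p and q) at some successor in {s1}.
        q -> (p and q) holds at s1, so Dia (q -> (p and q)) is true at s0.
      At s2: Dia (q -> (p and q)) requires q -> (p and q) at some successor in {s0}.
        q -> (p and q) holds at s0, so Dia (q -> (p and q)) is true at s2.
  So Box Dia (q -> (p and q)) is true at s1.
Satisfying worlds: {s0, s1, s2}

3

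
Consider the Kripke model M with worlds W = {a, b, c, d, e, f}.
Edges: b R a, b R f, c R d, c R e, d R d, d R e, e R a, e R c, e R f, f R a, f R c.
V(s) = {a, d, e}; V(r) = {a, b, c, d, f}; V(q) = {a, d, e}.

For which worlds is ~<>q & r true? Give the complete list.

Let φ = ~<>q & r. Evaluate φ at each world:
  a (successors ∅): φ is true.
  b (successors {a, f}): φ is false.
  c (successors {d, e}): φ is false.
  d (successors {d, e}): φ is false.
  e (successors {a, c, f}): φ is false.
  f (successors {a, c}): φ is false.
For instance, at b:
  At b: ~<>q is false, r is true, so ~<>q & r is false.
    At b: <>q is true, so ~<>q is false.
      At b: <>q requires q at some successor in {a, f}.
        q holds at a, so <>q is true at b.
Satisfying worlds: {a}

a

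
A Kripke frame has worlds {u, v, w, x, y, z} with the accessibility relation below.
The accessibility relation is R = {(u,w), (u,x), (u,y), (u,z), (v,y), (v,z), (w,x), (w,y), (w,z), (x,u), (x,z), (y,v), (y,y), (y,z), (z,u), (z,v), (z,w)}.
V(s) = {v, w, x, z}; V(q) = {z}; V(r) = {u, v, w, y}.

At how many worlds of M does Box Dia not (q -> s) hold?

0

Let φ = Box Dia not (q -> s). Evaluate φ at each world:
  u (successors {w, x, y, z}): φ is false.
  v (successors {y, z}): φ is false.
  w (successors {x, y, z}): φ is false.
  x (successors {u, z}): φ is false.
  y (successors {v, y, z}): φ is false.
  z (successors {u, v, w}): φ is false.
For instance, at y:
  At y: Box Dia not (q -> s) requires Dia not (q -> s) at every successor {v, y, z}.
    Dia not (q -> s) fails at v, so Box Dia not (q -> s) is false at y.
      At v: Dia not (q -> s) requires not (q -> s) at some successor in {y, z}.
        At y: not (q -> s) is false.
        At z: not (q -> s) is false.
      So Dia not (q -> s) is false at v.
Satisfying worlds: none.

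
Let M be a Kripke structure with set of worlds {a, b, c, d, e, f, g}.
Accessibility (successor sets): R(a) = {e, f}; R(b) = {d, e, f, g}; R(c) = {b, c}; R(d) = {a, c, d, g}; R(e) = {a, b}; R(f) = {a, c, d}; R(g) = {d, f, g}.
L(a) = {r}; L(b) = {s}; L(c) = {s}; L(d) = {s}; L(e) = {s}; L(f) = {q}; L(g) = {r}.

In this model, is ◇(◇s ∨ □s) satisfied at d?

Yes

Recall that □ψ holds at a world iff ψ holds at every accessible world, and ◇ψ holds iff ψ holds at some accessible world.
At d: ◇(◇s ∨ □s) requires ◇s ∨ □s at some successor in {a, c, d, g}.
  ◇s ∨ □s holds at a, so ◇(◇s ∨ □s) is true at d.
    At a: ◇s is true, □s is false, so ◇s ∨ □s is true.
      At a: ◇s requires s at some successor in {e, f}.
        s holds at e, so ◇s is true at a.
      At a: □s requires s at every successor {e, f}.
        s fails at f, so □s is false at a.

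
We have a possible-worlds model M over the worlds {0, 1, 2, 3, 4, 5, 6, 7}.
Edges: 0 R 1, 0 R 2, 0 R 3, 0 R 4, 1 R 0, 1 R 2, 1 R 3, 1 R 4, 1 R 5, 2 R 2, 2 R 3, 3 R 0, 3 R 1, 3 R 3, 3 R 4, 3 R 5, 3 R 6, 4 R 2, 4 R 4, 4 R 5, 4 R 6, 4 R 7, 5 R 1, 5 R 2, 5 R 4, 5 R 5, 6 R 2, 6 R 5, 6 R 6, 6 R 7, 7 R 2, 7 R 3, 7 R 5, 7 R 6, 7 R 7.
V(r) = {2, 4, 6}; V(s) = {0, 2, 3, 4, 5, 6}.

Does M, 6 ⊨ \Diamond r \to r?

Yes

At 6: \Diamond r is true, r is true, so \Diamond r \to r is true.
  At 6: \Diamond r requires r at some successor in {2, 5, 6, 7}.
    r holds at 2, so \Diamond r is true at 6.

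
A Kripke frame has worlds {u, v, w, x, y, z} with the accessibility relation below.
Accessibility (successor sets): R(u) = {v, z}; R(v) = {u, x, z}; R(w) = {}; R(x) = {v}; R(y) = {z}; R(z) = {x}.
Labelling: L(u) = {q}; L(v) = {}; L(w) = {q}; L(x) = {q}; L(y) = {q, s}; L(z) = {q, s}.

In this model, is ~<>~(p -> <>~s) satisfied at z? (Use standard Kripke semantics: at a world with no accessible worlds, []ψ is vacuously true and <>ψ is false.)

Yes

At z: <>~(p -> <>~s) is false, so ~<>~(p -> <>~s) is true.
  At z: <>~(p -> <>~s) requires ~(p -> <>~s) at some successor in {x}.
    At x: ~(p -> <>~s) is false.
  So <>~(p -> <>~s) is false at z.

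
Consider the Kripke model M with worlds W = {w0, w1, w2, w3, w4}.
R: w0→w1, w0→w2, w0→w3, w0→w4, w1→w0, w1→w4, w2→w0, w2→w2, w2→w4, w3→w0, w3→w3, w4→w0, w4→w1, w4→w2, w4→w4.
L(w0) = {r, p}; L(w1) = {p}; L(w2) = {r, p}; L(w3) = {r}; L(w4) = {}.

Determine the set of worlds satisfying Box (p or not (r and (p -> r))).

Let φ = Box (p or not (r and (p -> r))). Evaluate φ at each world:
  w0 (successors {w1, w2, w3, w4}): φ is false.
  w1 (successors {w0, w4}): φ is true.
  w2 (successors {w0, w2, w4}): φ is true.
  w3 (successors {w0, w3}): φ is false.
  w4 (successors {w0, w1, w2, w4}): φ is true.
For instance, at w0:
  At w0: Box (p or not (r and (p -> r))) requires p or not (r and (p -> r)) at every successor {w1, w2, w3, w4}.
    p or not (r and (p -> r)) fails at w3, so Box (p or not (r and (p -> r))) is false at w0.
Satisfying worlds: {w1, w2, w4}

w1, w2, w4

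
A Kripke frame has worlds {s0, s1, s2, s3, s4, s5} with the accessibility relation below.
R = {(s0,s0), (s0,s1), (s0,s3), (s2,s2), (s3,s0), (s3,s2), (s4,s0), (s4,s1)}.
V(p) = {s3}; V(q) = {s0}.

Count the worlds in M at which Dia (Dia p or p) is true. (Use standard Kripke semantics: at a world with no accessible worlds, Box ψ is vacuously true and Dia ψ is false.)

3

Let φ = Dia (Dia p or p). Evaluate φ at each world:
  s0 (successors {s0, s1, s3}): φ is true.
  s1 (successors ∅): φ is false.
  s2 (successors {s2}): φ is false.
  s3 (successors {s0, s2}): φ is true.
  s4 (successors {s0, s1}): φ is true.
  s5 (successors ∅): φ is false.
For instance, at s0:
  At s0: Dia (Dia p or p) requires Dia p or p at some successor in {s0, s1, s3}.
    Dia p or p holds at s0, so Dia (Dia p or p) is true at s0.
      At s0: Dia p is true, p is false, so Dia p or p is true.
Satisfying worlds: {s0, s3, s4}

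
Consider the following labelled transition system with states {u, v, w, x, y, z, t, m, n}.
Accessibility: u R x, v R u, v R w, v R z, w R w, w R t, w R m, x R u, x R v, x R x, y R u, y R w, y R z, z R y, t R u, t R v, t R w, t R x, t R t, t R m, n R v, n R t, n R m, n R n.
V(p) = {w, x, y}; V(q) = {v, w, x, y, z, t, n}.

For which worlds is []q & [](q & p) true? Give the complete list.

u, z, m

Let φ = []q & [](q & p). Evaluate φ at each world:
  u (successors {x}): φ is true.
  v (successors {u, w, z}): φ is false.
  w (successors {w, t, m}): φ is false.
  x (successors {u, v, x}): φ is false.
  y (successors {u, w, z}): φ is false.
  z (successors {y}): φ is true.
  t (successors {u, v, w, x, t, m}): φ is false.
  m (successors ∅): φ is true.
  n (successors {v, t, m, n}): φ is false.
For instance, at x:
  At x: []q is false, [](q & p) is false, so []q & [](q & p) is false.
    At x: []q requires q at every successor {u, v, x}.
      q fails at u, so []q is false at x.
    At x: [](q & p) requires q & p at every successor {u, v, x}.
      q & p fails at u, so [](q & p) is false at x.
Satisfying worlds: {u, z, m}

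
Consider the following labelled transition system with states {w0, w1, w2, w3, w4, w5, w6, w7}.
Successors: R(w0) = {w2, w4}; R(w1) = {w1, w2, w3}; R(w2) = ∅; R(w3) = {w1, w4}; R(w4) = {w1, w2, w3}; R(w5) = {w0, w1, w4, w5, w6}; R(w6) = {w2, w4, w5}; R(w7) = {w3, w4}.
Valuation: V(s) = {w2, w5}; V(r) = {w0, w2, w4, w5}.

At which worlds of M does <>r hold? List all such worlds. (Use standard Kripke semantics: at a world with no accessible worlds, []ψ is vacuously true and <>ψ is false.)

w0, w1, w3, w4, w5, w6, w7

Recall that <>ψ holds at a world iff ψ holds at some accessible world.
Let φ = <>r. Evaluate φ at each world:
  w0 (successors {w2, w4}): φ is true.
  w1 (successors {w1, w2, w3}): φ is true.
  w2 (successors ∅): φ is false.
  w3 (successors {w1, w4}): φ is true.
  w4 (successors {w1, w2, w3}): φ is true.
  w5 (successors {w0, w1, w4, w5, w6}): φ is true.
  w6 (successors {w2, w4, w5}): φ is true.
  w7 (successors {w3, w4}): φ is true.
For instance, at w0:
  At w0: <>r requires r at some successor in {w2, w4}.
    r holds at w2, so <>r is true at w0.
Satisfying worlds: {w0, w1, w3, w4, w5, w6, w7}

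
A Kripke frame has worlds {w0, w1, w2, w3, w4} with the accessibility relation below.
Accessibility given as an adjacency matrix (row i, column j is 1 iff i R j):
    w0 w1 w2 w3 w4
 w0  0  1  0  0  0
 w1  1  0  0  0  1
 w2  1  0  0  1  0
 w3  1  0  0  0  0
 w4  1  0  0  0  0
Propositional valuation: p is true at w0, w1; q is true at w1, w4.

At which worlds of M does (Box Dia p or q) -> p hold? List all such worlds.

w0, w1

Let φ = (Box Dia p or q) -> p. Evaluate φ at each world:
  w0 (successors {w1}): φ is true.
  w1 (successors {w0, w4}): φ is true.
  w2 (successors {w0, w3}): φ is false.
  w3 (successors {w0}): φ is false.
  w4 (successors {w0}): φ is false.
For instance, at w1:
  At w1: Box Dia p or q is true, p is true, so (Box Dia p or q) -> p is true.
    At w1: Box Dia p is true, q is true, so Box Dia p or q is true.
      At w1: Box Dia p requires Dia p at every successor {w0, w4}.
        At w0: Dia p is true.
        At w4: Dia p is true.
      So Box Dia p is true at w1.
Satisfying worlds: {w0, w1}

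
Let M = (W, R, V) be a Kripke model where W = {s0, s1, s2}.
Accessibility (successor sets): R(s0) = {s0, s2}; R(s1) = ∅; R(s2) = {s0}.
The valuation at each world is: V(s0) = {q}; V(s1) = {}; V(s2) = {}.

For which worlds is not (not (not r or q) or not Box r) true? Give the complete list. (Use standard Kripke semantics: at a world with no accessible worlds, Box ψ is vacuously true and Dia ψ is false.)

Let φ = not (not (not r or q) or not Box r). Evaluate φ at each world:
  s0 (successors {s0, s2}): φ is false.
  s1 (successors ∅): φ is true.
  s2 (successors {s0}): φ is false.
For instance, at s2:
  At s2: not (not r or q) or not Box r is true, so not (not (not r or q) or not Box r) is false.
    At s2: not (not r or q) is false, not Box r is true, so not (not r or q) or not Box r is true.
      At s2: Box r is false, so not Box r is true.
Satisfying worlds: {s1}

s1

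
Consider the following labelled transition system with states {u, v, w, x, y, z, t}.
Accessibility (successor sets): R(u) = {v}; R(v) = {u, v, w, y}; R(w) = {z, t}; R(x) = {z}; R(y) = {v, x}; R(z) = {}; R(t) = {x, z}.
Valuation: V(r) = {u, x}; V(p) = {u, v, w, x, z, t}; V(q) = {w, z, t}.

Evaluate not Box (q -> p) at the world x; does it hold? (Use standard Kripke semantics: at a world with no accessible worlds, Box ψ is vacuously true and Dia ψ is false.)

At x: Box (q -> p) is true, so not Box (q -> p) is false.
  At x: Box (q -> p) requires q -> p at every successor {z}.
    At z: q -> p is true.
  So Box (q -> p) is true at x.

No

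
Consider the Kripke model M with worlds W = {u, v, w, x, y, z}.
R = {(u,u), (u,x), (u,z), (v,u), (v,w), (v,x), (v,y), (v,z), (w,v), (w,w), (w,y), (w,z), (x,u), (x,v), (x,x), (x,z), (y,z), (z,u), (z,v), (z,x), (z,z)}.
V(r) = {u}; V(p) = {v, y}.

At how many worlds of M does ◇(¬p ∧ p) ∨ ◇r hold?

4

Let φ = ◇(¬p ∧ p) ∨ ◇r. Evaluate φ at each world:
  u (successors {u, x, z}): φ is true.
  v (successors {u, w, x, y, z}): φ is true.
  w (successors {v, w, y, z}): φ is false.
  x (successors {u, v, x, z}): φ is true.
  y (successors {z}): φ is false.
  z (successors {u, v, x, z}): φ is true.
For instance, at w:
  At w: ◇(¬p ∧ p) is false, ◇r is false, so ◇(¬p ∧ p) ∨ ◇r is false.
    At w: ◇(¬p ∧ p) requires ¬p ∧ p at some successor in {v, w, y, z}.
      At v: ¬p ∧ p is false.
      At w: ¬p ∧ p is false.
      At y: ¬p ∧ p is false.
      At z: ¬p ∧ p is false.
    So ◇(¬p ∧ p) is false at w.
    At w: ◇r requires r at some successor in {v, w, y, z}.
      At v: r is false.
      At w: r is false.
      At y: r is false.
      At z: r is false.
    So ◇r is false at w.
Satisfying worlds: {u, v, x, z}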